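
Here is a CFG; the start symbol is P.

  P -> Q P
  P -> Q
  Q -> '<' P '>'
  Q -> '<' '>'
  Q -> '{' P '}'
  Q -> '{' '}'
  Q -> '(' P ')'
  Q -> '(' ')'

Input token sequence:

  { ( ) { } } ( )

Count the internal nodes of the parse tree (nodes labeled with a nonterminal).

8

[P [Q { [P [Q ( )] [P [Q { }]]] }] [P [Q ( )]]]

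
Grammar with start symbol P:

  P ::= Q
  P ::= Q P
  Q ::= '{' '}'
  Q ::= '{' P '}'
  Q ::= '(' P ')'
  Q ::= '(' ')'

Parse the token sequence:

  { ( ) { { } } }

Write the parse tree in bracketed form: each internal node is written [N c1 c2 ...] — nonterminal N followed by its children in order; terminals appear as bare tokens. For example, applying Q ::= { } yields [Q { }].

P
Q
{ P }
{ Q P }
{ ( ) P }
{ ( ) Q }
{ ( ) { P } }
{ ( ) { Q } }
{ ( ) { { } } }

[P [Q { [P [Q ( )] [P [Q { [P [Q { }]] }]]] }]]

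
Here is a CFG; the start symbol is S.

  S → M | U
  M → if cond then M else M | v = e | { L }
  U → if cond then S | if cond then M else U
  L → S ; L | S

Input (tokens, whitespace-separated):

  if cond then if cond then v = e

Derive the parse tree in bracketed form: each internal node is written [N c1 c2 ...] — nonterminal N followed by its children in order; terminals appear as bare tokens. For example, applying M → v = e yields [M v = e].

[S [U if cond then [S [U if cond then [S [M v = e]]]]]]

S
U
if cond then S
if cond then U
if cond then if cond then S
if cond then if cond then M
if cond then if cond then v = e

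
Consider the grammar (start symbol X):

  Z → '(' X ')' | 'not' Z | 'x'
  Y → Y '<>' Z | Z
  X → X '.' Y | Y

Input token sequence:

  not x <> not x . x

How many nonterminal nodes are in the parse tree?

[X [X [Y [Y [Z not [Z x]]] <> [Z not [Z x]]]] . [Y [Z x]]]

10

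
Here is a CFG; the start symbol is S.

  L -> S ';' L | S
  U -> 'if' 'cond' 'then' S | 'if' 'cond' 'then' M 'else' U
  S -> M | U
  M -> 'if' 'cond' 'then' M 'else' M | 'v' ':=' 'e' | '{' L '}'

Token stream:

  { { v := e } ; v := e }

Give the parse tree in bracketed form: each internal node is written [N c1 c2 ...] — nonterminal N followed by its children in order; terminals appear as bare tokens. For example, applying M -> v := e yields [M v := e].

[S [M { [L [S [M { [L [S [M v := e]]] }]] ; [L [S [M v := e]]]] }]]

S
M
{ L }
{ S ; L }
{ M ; L }
{ { L } ; L }
{ { S } ; L }
{ { M } ; L }
{ { v := e } ; L }
{ { v := e } ; S }
{ { v := e } ; M }
{ { v := e } ; v := e }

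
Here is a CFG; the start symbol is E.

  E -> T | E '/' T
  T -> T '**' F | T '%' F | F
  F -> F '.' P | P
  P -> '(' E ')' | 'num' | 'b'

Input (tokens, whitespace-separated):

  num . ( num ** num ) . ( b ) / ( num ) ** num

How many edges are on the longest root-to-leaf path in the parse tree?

[E [E [T [F [F [F [P num]] . [P ( [E [T [T [F [P num]]] ** [F [P num]]]] )]] . [P ( [E [T [F [P b]]]] )]]]] / [T [T [F [P ( [E [T [F [P num]]]] )]]] ** [F [P num]]]]

11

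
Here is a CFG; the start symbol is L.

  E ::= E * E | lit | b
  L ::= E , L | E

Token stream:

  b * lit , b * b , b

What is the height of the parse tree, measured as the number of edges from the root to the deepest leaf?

[L [E [E b] * [E lit]] , [L [E [E b] * [E b]] , [L [E b]]]]

4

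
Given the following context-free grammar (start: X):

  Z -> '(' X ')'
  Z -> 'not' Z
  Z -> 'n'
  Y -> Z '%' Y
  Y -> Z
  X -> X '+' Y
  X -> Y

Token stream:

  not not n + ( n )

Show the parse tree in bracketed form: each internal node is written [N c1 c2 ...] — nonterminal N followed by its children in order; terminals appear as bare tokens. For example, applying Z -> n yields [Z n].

[X [X [Y [Z not [Z not [Z n]]]]] + [Y [Z ( [X [Y [Z n]]] )]]]

X
X + Y
Y + Y
Z + Y
not Z + Y
not not Z + Y
not not n + Y
not not n + Z
not not n + ( X )
not not n + ( Y )
not not n + ( Z )
not not n + ( n )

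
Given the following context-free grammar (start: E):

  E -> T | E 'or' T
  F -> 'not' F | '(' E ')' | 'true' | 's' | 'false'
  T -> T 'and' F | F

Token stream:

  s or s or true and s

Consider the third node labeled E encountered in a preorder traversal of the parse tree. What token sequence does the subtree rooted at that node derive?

s

[E [E [E [T [F s]]] or [T [F s]]] or [T [T [F true]] and [F s]]]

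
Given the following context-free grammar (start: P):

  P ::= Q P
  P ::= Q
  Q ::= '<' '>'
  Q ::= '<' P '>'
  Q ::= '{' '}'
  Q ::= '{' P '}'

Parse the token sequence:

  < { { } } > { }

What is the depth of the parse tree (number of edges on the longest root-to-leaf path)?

[P [Q < [P [Q { [P [Q { }]] }]] >] [P [Q { }]]]

6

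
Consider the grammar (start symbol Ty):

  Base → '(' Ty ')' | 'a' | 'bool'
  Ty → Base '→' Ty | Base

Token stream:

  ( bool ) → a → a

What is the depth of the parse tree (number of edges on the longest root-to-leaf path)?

[Ty [Base ( [Ty [Base bool]] )] → [Ty [Base a] → [Ty [Base a]]]]

4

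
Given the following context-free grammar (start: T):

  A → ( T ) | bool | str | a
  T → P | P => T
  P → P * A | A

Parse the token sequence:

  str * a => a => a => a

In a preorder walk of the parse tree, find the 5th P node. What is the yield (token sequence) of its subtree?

a

[T [P [P [A str]] * [A a]] => [T [P [A a]] => [T [P [A a]] => [T [P [A a]]]]]]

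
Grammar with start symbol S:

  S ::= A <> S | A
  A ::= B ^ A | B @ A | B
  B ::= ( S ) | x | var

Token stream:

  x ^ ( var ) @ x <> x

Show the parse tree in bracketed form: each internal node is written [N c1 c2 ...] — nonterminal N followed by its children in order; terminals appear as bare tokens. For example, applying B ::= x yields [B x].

S
A <> S
B ^ A <> S
x ^ A <> S
x ^ B @ A <> S
x ^ ( S ) @ A <> S
x ^ ( A ) @ A <> S
x ^ ( B ) @ A <> S
x ^ ( var ) @ A <> S
x ^ ( var ) @ B <> S
x ^ ( var ) @ x <> S
x ^ ( var ) @ x <> A
x ^ ( var ) @ x <> B
x ^ ( var ) @ x <> x

[S [A [B x] ^ [A [B ( [S [A [B var]]] )] @ [A [B x]]]] <> [S [A [B x]]]]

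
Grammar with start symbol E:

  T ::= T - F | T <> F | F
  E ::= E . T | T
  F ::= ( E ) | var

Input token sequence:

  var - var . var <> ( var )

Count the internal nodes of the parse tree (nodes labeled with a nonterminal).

[E [E [T [T [F var]] - [F var]]] . [T [T [F var]] <> [F ( [E [T [F var]]] )]]]

13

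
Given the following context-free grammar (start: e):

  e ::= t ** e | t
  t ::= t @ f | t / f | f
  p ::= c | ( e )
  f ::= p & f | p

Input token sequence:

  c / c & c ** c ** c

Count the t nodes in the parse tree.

4

[e [t [t [f [p c]]] / [f [p c] & [f [p c]]]] ** [e [t [f [p c]]] ** [e [t [f [p c]]]]]]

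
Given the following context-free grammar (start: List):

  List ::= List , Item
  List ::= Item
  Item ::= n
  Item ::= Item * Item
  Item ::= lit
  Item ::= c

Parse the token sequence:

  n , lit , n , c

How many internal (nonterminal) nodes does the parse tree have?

[List [List [List [List [Item n]] , [Item lit]] , [Item n]] , [Item c]]

8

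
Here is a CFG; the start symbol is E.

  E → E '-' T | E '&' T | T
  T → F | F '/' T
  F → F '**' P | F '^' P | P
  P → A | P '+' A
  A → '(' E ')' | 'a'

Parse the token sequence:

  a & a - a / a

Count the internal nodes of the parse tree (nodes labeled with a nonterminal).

[E [E [E [T [F [P [A a]]]]] & [T [F [P [A a]]]]] - [T [F [P [A a]]] / [T [F [P [A a]]]]]]

19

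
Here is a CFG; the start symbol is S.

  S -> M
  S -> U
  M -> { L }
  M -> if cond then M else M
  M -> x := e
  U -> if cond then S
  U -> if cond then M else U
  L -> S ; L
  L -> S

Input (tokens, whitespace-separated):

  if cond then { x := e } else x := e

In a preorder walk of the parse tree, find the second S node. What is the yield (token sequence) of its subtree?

x := e

[S [M if cond then [M { [L [S [M x := e]]] }] else [M x := e]]]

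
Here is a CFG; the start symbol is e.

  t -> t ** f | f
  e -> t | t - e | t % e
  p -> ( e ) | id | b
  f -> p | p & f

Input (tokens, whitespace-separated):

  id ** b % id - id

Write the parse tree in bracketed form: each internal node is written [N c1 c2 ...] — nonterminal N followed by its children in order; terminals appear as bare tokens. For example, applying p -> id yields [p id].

[e [t [t [f [p id]]] ** [f [p b]]] % [e [t [f [p id]]] - [e [t [f [p id]]]]]]

e
t % e
t ** f % e
f ** f % e
p ** f % e
id ** f % e
id ** p % e
id ** b % e
id ** b % t - e
id ** b % f - e
id ** b % p - e
id ** b % id - e
id ** b % id - t
id ** b % id - f
id ** b % id - p
id ** b % id - id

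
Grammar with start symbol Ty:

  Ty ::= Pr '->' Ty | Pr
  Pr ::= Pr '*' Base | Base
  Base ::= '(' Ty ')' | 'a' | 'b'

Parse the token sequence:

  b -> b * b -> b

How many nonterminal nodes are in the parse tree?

[Ty [Pr [Base b]] -> [Ty [Pr [Pr [Base b]] * [Base b]] -> [Ty [Pr [Base b]]]]]

11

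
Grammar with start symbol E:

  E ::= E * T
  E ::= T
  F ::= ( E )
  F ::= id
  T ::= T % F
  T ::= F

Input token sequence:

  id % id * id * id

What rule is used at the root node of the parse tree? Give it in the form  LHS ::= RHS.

[E [E [E [T [T [F id]] % [F id]]] * [T [F id]]] * [T [F id]]]

E ::= E * T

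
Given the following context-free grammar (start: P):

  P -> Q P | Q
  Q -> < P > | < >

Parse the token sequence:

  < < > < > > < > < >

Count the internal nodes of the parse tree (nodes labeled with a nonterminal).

[P [Q < [P [Q < >] [P [Q < >]]] >] [P [Q < >] [P [Q < >]]]]

10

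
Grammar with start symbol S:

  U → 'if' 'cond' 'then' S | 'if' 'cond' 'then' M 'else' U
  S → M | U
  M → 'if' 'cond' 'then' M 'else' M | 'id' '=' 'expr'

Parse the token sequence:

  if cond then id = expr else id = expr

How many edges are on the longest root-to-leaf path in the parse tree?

3

[S [M if cond then [M id = expr] else [M id = expr]]]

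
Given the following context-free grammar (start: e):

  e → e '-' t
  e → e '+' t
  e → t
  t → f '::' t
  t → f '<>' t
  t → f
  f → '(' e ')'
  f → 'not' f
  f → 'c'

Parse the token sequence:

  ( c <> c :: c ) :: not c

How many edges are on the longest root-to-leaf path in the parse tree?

8

[e [t [f ( [e [t [f c] <> [t [f c] :: [t [f c]]]]] )] :: [t [f not [f c]]]]]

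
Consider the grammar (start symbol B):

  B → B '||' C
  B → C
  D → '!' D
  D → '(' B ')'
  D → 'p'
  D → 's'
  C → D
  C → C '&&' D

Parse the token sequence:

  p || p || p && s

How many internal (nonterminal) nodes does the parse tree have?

[B [B [B [C [D p]]] || [C [D p]]] || [C [C [D p]] && [D s]]]

11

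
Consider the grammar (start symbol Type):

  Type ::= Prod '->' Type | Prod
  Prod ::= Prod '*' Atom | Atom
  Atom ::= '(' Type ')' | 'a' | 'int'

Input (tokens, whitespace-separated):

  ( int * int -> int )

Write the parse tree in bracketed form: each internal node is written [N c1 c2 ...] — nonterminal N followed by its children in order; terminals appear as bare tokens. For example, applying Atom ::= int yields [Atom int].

[Type [Prod [Atom ( [Type [Prod [Prod [Atom int]] * [Atom int]] -> [Type [Prod [Atom int]]]] )]]]

Type
Prod
Atom
( Type )
( Prod -> Type )
( Prod * Atom -> Type )
( Atom * Atom -> Type )
( int * Atom -> Type )
( int * int -> Type )
( int * int -> Prod )
( int * int -> Atom )
( int * int -> int )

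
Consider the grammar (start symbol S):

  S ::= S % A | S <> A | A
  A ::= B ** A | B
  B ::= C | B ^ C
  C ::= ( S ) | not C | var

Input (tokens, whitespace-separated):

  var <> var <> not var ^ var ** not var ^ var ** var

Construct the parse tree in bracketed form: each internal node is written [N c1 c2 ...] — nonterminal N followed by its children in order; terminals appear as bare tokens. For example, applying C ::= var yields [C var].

[S [S [S [A [B [C var]]]] <> [A [B [C var]]]] <> [A [B [B [C not [C var]]] ^ [C var]] ** [A [B [B [C not [C var]]] ^ [C var]] ** [A [B [C var]]]]]]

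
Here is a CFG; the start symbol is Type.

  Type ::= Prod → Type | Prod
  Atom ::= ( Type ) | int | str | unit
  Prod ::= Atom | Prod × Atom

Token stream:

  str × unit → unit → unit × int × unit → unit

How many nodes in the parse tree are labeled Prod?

[Type [Prod [Prod [Atom str]] × [Atom unit]] → [Type [Prod [Atom unit]] → [Type [Prod [Prod [Prod [Atom unit]] × [Atom int]] × [Atom unit]] → [Type [Prod [Atom unit]]]]]]

7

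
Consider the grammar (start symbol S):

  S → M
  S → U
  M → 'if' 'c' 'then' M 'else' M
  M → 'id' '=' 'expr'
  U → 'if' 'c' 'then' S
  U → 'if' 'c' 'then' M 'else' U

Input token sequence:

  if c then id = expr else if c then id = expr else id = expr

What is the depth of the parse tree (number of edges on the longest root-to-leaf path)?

4

[S [M if c then [M id = expr] else [M if c then [M id = expr] else [M id = expr]]]]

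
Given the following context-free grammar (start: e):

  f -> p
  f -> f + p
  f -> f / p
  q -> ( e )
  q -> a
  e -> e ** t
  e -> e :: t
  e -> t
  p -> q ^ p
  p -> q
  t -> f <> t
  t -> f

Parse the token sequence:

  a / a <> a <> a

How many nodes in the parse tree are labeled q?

4

[e [t [f [f [p [q a]]] / [p [q a]]] <> [t [f [p [q a]]] <> [t [f [p [q a]]]]]]]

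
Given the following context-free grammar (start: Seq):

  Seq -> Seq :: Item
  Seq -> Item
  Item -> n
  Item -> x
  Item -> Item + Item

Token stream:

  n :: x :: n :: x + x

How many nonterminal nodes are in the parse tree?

[Seq [Seq [Seq [Seq [Item n]] :: [Item x]] :: [Item n]] :: [Item [Item x] + [Item x]]]

10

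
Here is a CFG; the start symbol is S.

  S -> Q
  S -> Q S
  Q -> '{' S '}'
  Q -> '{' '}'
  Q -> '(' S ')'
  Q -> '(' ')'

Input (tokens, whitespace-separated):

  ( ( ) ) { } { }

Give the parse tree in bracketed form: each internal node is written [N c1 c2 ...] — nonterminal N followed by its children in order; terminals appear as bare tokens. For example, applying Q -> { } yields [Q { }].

[S [Q ( [S [Q ( )]] )] [S [Q { }] [S [Q { }]]]]

S
Q S
( S ) S
( Q ) S
( ( ) ) S
( ( ) ) Q S
( ( ) ) { } S
( ( ) ) { } Q
( ( ) ) { } { }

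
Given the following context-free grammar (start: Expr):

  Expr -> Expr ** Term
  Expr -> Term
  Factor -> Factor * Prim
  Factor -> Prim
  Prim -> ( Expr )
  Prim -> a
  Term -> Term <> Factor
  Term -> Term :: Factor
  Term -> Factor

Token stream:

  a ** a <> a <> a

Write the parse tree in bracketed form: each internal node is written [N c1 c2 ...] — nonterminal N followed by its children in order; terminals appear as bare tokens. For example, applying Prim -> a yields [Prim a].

Expr
Expr ** Term
Term ** Term
Factor ** Term
Prim ** Term
a ** Term
a ** Term <> Factor
a ** Term <> Factor <> Factor
a ** Factor <> Factor <> Factor
a ** Prim <> Factor <> Factor
a ** a <> Factor <> Factor
a ** a <> Prim <> Factor
a ** a <> a <> Factor
a ** a <> a <> Prim
a ** a <> a <> a

[Expr [Expr [Term [Factor [Prim a]]]] ** [Term [Term [Term [Factor [Prim a]]] <> [Factor [Prim a]]] <> [Factor [Prim a]]]]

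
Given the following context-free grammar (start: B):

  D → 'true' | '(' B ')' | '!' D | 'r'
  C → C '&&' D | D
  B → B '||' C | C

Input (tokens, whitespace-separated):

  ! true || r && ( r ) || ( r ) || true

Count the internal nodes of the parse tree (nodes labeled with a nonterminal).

21

[B [B [B [B [C [D ! [D true]]]] || [C [C [D r]] && [D ( [B [C [D r]]] )]]] || [C [D ( [B [C [D r]]] )]]] || [C [D true]]]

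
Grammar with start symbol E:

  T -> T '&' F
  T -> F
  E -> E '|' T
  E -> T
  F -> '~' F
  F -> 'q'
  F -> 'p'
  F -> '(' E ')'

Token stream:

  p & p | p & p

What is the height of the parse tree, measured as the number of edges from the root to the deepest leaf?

[E [E [T [T [F p]] & [F p]]] | [T [T [F p]] & [F p]]]

5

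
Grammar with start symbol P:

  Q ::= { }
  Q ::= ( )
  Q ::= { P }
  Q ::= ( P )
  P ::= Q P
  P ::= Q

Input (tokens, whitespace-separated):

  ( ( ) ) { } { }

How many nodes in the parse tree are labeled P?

4

[P [Q ( [P [Q ( )]] )] [P [Q { }] [P [Q { }]]]]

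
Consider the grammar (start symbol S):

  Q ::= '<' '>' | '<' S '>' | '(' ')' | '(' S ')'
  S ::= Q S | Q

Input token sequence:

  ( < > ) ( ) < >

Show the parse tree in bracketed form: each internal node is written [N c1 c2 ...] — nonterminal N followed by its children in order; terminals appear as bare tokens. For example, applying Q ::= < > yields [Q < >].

[S [Q ( [S [Q < >]] )] [S [Q ( )] [S [Q < >]]]]

S
Q S
( S ) S
( Q ) S
( < > ) S
( < > ) Q S
( < > ) ( ) S
( < > ) ( ) Q
( < > ) ( ) < >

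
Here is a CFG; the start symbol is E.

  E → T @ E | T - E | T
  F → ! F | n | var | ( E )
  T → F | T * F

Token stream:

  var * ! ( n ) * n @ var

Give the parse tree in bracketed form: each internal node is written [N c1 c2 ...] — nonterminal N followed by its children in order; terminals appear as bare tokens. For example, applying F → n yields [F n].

E
T @ E
T * F @ E
T * F * F @ E
F * F * F @ E
var * F * F @ E
var * ! F * F @ E
var * ! ( E ) * F @ E
var * ! ( T ) * F @ E
var * ! ( F ) * F @ E
var * ! ( n ) * F @ E
var * ! ( n ) * n @ E
var * ! ( n ) * n @ T
var * ! ( n ) * n @ F
var * ! ( n ) * n @ var

[E [T [T [T [F var]] * [F ! [F ( [E [T [F n]]] )]]] * [F n]] @ [E [T [F var]]]]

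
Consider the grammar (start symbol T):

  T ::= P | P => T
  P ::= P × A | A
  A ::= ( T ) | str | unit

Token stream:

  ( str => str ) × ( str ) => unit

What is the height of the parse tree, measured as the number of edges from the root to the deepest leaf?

8

[T [P [P [A ( [T [P [A str]] => [T [P [A str]]]] )]] × [A ( [T [P [A str]]] )]] => [T [P [A unit]]]]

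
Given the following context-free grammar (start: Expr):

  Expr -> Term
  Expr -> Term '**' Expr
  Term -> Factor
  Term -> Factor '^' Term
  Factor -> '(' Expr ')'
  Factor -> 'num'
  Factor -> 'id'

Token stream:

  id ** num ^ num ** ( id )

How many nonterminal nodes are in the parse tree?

[Expr [Term [Factor id]] ** [Expr [Term [Factor num] ^ [Term [Factor num]]] ** [Expr [Term [Factor ( [Expr [Term [Factor id]]] )]]]]]

14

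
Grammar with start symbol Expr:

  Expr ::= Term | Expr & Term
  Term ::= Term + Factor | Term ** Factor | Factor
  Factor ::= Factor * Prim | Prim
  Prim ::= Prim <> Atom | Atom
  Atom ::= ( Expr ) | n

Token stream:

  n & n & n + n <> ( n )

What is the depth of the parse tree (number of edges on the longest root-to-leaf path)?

[Expr [Expr [Expr [Term [Factor [Prim [Atom n]]]]] & [Term [Factor [Prim [Atom n]]]]] & [Term [Term [Factor [Prim [Atom n]]]] + [Factor [Prim [Prim [Atom n]] <> [Atom ( [Expr [Term [Factor [Prim [Atom n]]]]] )]]]]]

10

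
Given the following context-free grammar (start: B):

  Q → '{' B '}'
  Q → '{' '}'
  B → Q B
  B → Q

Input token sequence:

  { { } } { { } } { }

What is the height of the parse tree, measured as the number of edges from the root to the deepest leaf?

[B [Q { [B [Q { }]] }] [B [Q { [B [Q { }]] }] [B [Q { }]]]]

5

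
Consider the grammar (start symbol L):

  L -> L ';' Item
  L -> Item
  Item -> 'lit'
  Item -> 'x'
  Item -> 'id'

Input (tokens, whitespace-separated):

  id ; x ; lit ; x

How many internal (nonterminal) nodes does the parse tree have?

[L [L [L [L [Item id]] ; [Item x]] ; [Item lit]] ; [Item x]]

8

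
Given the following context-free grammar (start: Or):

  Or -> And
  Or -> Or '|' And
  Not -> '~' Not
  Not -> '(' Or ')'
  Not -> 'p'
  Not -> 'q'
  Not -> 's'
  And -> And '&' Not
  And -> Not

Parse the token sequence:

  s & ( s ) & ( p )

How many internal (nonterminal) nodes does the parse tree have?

13

[Or [And [And [And [Not s]] & [Not ( [Or [And [Not s]]] )]] & [Not ( [Or [And [Not p]]] )]]]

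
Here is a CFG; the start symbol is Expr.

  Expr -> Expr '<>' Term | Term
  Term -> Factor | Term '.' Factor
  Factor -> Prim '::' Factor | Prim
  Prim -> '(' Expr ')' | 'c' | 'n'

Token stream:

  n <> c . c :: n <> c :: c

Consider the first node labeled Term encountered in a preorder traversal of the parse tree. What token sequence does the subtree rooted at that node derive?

[Expr [Expr [Expr [Term [Factor [Prim n]]]] <> [Term [Term [Factor [Prim c]]] . [Factor [Prim c] :: [Factor [Prim n]]]]] <> [Term [Factor [Prim c] :: [Factor [Prim c]]]]]

n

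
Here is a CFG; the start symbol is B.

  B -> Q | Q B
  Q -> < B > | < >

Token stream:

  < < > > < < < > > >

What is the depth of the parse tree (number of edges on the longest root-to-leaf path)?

[B [Q < [B [Q < >]] >] [B [Q < [B [Q < [B [Q < >]] >]] >]]]

7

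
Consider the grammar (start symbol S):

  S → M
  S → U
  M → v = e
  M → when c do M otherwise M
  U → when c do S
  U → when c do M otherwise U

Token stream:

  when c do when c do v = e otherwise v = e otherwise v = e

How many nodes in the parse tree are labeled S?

1

[S [M when c do [M when c do [M v = e] otherwise [M v = e]] otherwise [M v = e]]]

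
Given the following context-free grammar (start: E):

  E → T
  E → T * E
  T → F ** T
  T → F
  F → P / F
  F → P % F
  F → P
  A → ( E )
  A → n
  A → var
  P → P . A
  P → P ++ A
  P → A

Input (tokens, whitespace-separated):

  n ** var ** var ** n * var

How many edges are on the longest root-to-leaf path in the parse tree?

[E [T [F [P [A n]]] ** [T [F [P [A var]]] ** [T [F [P [A var]]] ** [T [F [P [A n]]]]]]] * [E [T [F [P [A var]]]]]]

8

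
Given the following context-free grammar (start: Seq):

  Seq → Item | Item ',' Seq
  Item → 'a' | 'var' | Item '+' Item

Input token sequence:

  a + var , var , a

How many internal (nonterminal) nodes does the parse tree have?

8

[Seq [Item [Item a] + [Item var]] , [Seq [Item var] , [Seq [Item a]]]]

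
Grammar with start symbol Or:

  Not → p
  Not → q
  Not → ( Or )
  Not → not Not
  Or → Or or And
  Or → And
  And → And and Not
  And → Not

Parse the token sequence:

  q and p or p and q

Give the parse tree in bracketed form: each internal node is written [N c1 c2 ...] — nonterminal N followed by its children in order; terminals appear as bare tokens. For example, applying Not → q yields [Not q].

Or
Or or And
And or And
And and Not or And
Not and Not or And
q and Not or And
q and p or And
q and p or And and Not
q and p or Not and Not
q and p or p and Not
q and p or p and q

[Or [Or [And [And [Not q]] and [Not p]]] or [And [And [Not p]] and [Not q]]]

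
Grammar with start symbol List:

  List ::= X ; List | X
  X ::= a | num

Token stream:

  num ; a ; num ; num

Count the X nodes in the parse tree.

4

[List [X num] ; [List [X a] ; [List [X num] ; [List [X num]]]]]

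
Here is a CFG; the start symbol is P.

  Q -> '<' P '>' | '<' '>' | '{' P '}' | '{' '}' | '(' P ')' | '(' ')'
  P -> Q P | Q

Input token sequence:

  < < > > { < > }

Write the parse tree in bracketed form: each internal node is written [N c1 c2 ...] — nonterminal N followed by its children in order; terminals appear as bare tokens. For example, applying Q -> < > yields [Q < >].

P
Q P
< P > P
< Q > P
< < > > P
< < > > Q
< < > > { P }
< < > > { Q }
< < > > { < > }

[P [Q < [P [Q < >]] >] [P [Q { [P [Q < >]] }]]]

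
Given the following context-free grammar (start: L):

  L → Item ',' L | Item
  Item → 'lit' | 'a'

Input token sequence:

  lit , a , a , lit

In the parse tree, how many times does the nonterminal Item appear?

[L [Item lit] , [L [Item a] , [L [Item a] , [L [Item lit]]]]]

4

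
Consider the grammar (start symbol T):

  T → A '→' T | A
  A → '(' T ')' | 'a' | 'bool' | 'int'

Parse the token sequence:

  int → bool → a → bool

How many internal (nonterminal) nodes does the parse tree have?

8

[T [A int] → [T [A bool] → [T [A a] → [T [A bool]]]]]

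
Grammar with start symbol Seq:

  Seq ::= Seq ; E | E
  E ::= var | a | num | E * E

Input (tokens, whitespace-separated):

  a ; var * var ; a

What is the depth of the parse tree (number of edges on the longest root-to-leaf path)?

4

[Seq [Seq [Seq [E a]] ; [E [E var] * [E var]]] ; [E a]]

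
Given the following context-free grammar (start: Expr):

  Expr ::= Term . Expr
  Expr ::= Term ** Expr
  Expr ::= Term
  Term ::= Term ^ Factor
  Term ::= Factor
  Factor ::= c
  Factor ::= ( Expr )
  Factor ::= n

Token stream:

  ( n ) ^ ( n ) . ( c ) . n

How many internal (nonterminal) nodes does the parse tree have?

[Expr [Term [Term [Factor ( [Expr [Term [Factor n]]] )]] ^ [Factor ( [Expr [Term [Factor n]]] )]] . [Expr [Term [Factor ( [Expr [Term [Factor c]]] )]] . [Expr [Term [Factor n]]]]]

20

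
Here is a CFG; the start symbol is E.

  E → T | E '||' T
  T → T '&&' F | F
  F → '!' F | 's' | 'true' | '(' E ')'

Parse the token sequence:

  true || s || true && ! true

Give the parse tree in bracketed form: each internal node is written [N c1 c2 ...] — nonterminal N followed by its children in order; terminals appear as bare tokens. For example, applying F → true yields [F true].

E
E || T
E || T || T
T || T || T
F || T || T
true || T || T
true || F || T
true || s || T
true || s || T && F
true || s || F && F
true || s || true && F
true || s || true && ! F
true || s || true && ! true

[E [E [E [T [F true]]] || [T [F s]]] || [T [T [F true]] && [F ! [F true]]]]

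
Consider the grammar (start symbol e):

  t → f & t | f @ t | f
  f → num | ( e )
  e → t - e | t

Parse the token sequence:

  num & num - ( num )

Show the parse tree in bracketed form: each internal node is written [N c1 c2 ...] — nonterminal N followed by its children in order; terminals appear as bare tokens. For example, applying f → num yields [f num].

e
t - e
f & t - e
num & t - e
num & f - e
num & num - e
num & num - t
num & num - f
num & num - ( e )
num & num - ( t )
num & num - ( f )
num & num - ( num )

[e [t [f num] & [t [f num]]] - [e [t [f ( [e [t [f num]]] )]]]]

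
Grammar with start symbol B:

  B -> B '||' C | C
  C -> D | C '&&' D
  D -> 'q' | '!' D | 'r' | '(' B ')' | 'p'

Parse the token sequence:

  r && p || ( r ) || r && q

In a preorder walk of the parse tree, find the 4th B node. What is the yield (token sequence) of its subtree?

r

[B [B [B [C [C [D r]] && [D p]]] || [C [D ( [B [C [D r]]] )]]] || [C [C [D r]] && [D q]]]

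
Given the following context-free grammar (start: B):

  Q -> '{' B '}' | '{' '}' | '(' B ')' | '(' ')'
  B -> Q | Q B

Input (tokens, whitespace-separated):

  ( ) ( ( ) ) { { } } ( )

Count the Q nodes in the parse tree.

6

[B [Q ( )] [B [Q ( [B [Q ( )]] )] [B [Q { [B [Q { }]] }] [B [Q ( )]]]]]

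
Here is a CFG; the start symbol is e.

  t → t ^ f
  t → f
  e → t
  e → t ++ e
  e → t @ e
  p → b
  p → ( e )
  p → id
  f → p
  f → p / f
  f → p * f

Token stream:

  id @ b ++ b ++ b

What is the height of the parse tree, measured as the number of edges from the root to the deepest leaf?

7

[e [t [f [p id]]] @ [e [t [f [p b]]] ++ [e [t [f [p b]]] ++ [e [t [f [p b]]]]]]]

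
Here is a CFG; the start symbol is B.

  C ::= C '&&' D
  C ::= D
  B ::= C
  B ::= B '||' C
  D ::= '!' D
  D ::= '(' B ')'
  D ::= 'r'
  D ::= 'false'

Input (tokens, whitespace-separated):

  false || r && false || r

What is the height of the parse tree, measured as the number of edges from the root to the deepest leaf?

[B [B [B [C [D false]]] || [C [C [D r]] && [D false]]] || [C [D r]]]

5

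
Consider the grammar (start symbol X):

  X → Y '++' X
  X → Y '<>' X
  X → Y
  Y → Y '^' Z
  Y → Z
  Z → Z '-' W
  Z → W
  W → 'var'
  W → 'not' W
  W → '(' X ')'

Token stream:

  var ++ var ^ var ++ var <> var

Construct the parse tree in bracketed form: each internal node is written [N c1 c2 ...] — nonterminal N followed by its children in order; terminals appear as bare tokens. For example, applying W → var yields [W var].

X
Y ++ X
Z ++ X
W ++ X
var ++ X
var ++ Y ++ X
var ++ Y ^ Z ++ X
var ++ Z ^ Z ++ X
var ++ W ^ Z ++ X
var ++ var ^ Z ++ X
var ++ var ^ W ++ X
var ++ var ^ var ++ X
var ++ var ^ var ++ Y <> X
var ++ var ^ var ++ Z <> X
var ++ var ^ var ++ W <> X
var ++ var ^ var ++ var <> X
var ++ var ^ var ++ var <> Y
var ++ var ^ var ++ var <> Z
var ++ var ^ var ++ var <> W
var ++ var ^ var ++ var <> var

[X [Y [Z [W var]]] ++ [X [Y [Y [Z [W var]]] ^ [Z [W var]]] ++ [X [Y [Z [W var]]] <> [X [Y [Z [W var]]]]]]]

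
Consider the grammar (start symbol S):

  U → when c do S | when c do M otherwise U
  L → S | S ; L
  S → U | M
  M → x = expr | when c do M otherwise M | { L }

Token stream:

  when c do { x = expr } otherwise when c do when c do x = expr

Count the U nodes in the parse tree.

[S [U when c do [M { [L [S [M x = expr]]] }] otherwise [U when c do [S [U when c do [S [M x = expr]]]]]]]

3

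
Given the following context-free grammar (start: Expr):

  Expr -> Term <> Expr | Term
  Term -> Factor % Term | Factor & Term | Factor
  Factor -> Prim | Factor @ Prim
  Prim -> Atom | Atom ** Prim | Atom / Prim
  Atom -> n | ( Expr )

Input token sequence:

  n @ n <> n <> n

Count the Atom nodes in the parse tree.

[Expr [Term [Factor [Factor [Prim [Atom n]]] @ [Prim [Atom n]]]] <> [Expr [Term [Factor [Prim [Atom n]]]] <> [Expr [Term [Factor [Prim [Atom n]]]]]]]

4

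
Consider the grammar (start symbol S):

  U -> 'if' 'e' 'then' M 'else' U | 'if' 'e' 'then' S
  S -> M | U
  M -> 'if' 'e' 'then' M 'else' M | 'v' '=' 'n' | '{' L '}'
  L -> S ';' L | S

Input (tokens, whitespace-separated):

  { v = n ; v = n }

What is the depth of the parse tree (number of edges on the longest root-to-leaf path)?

[S [M { [L [S [M v = n]] ; [L [S [M v = n]]]] }]]

6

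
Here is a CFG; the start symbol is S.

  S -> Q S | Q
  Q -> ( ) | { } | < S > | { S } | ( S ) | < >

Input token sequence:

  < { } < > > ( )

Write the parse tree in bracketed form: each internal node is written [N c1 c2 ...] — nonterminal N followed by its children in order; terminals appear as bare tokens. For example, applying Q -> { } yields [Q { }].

[S [Q < [S [Q { }] [S [Q < >]]] >] [S [Q ( )]]]

S
Q S
< S > S
< Q S > S
< { } S > S
< { } Q > S
< { } < > > S
< { } < > > Q
< { } < > > ( )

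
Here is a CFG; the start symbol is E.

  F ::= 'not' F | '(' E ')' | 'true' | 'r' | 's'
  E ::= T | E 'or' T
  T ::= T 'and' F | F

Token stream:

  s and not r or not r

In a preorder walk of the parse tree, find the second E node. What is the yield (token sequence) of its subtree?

s and not r

[E [E [T [T [F s]] and [F not [F r]]]] or [T [F not [F r]]]]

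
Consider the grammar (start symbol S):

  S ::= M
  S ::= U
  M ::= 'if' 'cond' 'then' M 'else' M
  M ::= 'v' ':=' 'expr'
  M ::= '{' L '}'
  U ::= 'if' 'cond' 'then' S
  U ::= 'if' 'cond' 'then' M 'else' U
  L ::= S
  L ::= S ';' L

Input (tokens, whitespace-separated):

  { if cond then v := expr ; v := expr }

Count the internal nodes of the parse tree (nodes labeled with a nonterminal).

[S [M { [L [S [U if cond then [S [M v := expr]]]] ; [L [S [M v := expr]]]] }]]

10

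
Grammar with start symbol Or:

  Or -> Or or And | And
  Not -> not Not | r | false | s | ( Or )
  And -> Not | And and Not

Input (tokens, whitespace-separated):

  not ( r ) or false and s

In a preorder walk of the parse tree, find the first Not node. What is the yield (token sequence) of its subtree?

[Or [Or [And [Not not [Not ( [Or [And [Not r]]] )]]]] or [And [And [Not false]] and [Not s]]]

not ( r )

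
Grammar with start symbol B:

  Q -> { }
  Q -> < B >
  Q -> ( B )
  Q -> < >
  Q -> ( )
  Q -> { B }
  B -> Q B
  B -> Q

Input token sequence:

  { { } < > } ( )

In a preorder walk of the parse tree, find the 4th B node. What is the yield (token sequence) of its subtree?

[B [Q { [B [Q { }] [B [Q < >]]] }] [B [Q ( )]]]

( )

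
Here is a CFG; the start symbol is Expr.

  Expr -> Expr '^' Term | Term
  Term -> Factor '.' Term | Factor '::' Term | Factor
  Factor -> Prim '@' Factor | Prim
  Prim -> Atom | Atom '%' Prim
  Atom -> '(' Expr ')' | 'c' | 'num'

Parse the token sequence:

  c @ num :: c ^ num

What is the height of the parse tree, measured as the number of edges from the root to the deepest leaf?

7

[Expr [Expr [Term [Factor [Prim [Atom c]] @ [Factor [Prim [Atom num]]]] :: [Term [Factor [Prim [Atom c]]]]]] ^ [Term [Factor [Prim [Atom num]]]]]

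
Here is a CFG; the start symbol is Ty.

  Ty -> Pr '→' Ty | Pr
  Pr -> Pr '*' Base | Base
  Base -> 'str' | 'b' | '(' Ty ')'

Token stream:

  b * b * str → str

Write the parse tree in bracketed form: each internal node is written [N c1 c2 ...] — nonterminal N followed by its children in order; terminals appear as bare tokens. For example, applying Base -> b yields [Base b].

[Ty [Pr [Pr [Pr [Base b]] * [Base b]] * [Base str]] → [Ty [Pr [Base str]]]]

Ty
Pr → Ty
Pr * Base → Ty
Pr * Base * Base → Ty
Base * Base * Base → Ty
b * Base * Base → Ty
b * b * Base → Ty
b * b * str → Ty
b * b * str → Pr
b * b * str → Base
b * b * str → str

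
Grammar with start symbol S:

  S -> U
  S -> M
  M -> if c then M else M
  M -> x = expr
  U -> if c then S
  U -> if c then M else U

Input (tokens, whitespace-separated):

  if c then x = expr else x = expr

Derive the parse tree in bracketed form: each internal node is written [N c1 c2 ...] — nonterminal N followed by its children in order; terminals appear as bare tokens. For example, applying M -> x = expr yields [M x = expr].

S
M
if c then M else M
if c then x = expr else M
if c then x = expr else x = expr

[S [M if c then [M x = expr] else [M x = expr]]]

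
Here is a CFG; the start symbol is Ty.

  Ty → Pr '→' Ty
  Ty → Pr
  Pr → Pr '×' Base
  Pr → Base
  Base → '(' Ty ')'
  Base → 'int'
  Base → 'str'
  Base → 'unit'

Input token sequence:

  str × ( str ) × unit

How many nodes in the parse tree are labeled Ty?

[Ty [Pr [Pr [Pr [Base str]] × [Base ( [Ty [Pr [Base str]]] )]] × [Base unit]]]

2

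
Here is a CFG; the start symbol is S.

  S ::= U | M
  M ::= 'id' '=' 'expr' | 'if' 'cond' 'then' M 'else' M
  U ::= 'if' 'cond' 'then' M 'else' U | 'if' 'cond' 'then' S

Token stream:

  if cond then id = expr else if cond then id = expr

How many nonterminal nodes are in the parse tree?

[S [U if cond then [M id = expr] else [U if cond then [S [M id = expr]]]]]

6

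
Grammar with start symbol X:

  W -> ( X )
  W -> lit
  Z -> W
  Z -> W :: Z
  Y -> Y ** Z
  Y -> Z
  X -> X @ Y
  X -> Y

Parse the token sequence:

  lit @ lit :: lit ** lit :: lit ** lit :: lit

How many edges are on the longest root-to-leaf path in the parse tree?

7

[X [X [Y [Z [W lit]]]] @ [Y [Y [Y [Z [W lit] :: [Z [W lit]]]] ** [Z [W lit] :: [Z [W lit]]]] ** [Z [W lit] :: [Z [W lit]]]]]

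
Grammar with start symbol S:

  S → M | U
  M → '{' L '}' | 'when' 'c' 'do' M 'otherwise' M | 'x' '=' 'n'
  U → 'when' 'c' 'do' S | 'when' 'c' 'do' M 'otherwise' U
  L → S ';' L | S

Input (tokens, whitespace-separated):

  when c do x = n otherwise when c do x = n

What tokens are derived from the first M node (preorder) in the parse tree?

[S [U when c do [M x = n] otherwise [U when c do [S [M x = n]]]]]

x = n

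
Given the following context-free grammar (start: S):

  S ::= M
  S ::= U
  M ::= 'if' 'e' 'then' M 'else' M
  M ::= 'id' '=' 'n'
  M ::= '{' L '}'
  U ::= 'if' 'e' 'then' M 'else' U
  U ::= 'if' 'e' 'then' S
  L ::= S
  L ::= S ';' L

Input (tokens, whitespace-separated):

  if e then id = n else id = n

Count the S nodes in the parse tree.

1

[S [M if e then [M id = n] else [M id = n]]]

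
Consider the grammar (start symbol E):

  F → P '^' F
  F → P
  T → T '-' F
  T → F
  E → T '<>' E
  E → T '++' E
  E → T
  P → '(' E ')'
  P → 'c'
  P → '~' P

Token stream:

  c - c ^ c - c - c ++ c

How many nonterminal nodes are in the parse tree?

19

[E [T [T [T [T [F [P c]]] - [F [P c] ^ [F [P c]]]] - [F [P c]]] - [F [P c]]] ++ [E [T [F [P c]]]]]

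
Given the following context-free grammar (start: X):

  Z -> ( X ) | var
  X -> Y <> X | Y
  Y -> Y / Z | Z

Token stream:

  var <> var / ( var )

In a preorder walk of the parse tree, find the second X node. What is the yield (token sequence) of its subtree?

var / ( var )

[X [Y [Z var]] <> [X [Y [Y [Z var]] / [Z ( [X [Y [Z var]]] )]]]]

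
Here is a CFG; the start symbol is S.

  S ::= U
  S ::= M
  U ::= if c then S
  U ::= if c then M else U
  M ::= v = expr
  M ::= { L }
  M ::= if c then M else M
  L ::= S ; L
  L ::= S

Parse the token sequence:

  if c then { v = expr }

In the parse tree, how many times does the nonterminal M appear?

2

[S [U if c then [S [M { [L [S [M v = expr]]] }]]]]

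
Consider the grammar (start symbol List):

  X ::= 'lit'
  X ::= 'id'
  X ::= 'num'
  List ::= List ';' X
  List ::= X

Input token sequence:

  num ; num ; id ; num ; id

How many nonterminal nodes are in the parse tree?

[List [List [List [List [List [X num]] ; [X num]] ; [X id]] ; [X num]] ; [X id]]

10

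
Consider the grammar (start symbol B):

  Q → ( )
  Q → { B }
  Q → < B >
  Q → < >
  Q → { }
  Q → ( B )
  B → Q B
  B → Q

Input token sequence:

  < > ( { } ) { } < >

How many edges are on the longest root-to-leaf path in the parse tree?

[B [Q < >] [B [Q ( [B [Q { }]] )] [B [Q { }] [B [Q < >]]]]]

5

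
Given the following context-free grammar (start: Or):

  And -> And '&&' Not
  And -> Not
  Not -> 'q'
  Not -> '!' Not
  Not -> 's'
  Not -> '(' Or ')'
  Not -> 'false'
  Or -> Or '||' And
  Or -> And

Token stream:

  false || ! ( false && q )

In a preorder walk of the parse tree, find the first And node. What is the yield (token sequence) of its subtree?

false

[Or [Or [And [Not false]]] || [And [Not ! [Not ( [Or [And [And [Not false]] && [Not q]]] )]]]]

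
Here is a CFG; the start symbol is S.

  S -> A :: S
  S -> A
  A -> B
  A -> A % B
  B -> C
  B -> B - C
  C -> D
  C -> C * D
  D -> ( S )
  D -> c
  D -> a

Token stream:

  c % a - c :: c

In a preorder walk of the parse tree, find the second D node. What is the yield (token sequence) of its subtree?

a

[S [A [A [B [C [D c]]]] % [B [B [C [D a]]] - [C [D c]]]] :: [S [A [B [C [D c]]]]]]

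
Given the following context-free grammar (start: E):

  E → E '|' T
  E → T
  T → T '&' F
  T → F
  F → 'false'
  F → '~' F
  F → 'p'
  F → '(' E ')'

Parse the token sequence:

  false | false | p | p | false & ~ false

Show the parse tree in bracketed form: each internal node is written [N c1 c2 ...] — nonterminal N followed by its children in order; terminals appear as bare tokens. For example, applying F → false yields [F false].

[E [E [E [E [E [T [F false]]] | [T [F false]]] | [T [F p]]] | [T [F p]]] | [T [T [F false]] & [F ~ [F false]]]]

E
E | T
E | T | T
E | T | T | T
E | T | T | T | T
T | T | T | T | T
F | T | T | T | T
false | T | T | T | T
false | F | T | T | T
false | false | T | T | T
false | false | F | T | T
false | false | p | T | T
false | false | p | F | T
false | false | p | p | T
false | false | p | p | T & F
false | false | p | p | F & F
false | false | p | p | false & F
false | false | p | p | false & ~ F
false | false | p | p | false & ~ false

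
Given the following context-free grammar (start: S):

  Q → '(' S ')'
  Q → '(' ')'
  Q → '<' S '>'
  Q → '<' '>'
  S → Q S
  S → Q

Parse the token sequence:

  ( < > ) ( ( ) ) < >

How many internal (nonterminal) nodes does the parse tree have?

10

[S [Q ( [S [Q < >]] )] [S [Q ( [S [Q ( )]] )] [S [Q < >]]]]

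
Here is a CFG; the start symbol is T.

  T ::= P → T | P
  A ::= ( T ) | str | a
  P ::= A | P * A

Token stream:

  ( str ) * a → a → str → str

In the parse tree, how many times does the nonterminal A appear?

[T [P [P [A ( [T [P [A str]]] )]] * [A a]] → [T [P [A a]] → [T [P [A str]] → [T [P [A str]]]]]]

6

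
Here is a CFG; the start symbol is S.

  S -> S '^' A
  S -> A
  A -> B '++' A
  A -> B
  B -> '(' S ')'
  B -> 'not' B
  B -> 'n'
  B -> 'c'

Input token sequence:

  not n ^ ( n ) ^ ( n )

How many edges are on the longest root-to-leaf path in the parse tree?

[S [S [S [A [B not [B n]]]] ^ [A [B ( [S [A [B n]]] )]]] ^ [A [B ( [S [A [B n]]] )]]]

7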